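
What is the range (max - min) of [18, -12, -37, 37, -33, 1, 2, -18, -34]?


Maximum value: 37
Minimum value: -37
Range = 37 - (-37) = 74
Final answer: 74


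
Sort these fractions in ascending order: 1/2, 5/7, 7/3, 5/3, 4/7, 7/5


Convert to decimal for comparison:
  1/2 = 0.5
  5/7 = 0.7143
  7/3 = 2.3333
  5/3 = 1.6667
  4/7 = 0.5714
  7/5 = 1.4
Decimals in increasing order: 0.5 < 0.5714 < 0.7143 < 1.4 < 1.6667 < 2.3333
Writing each back as its fraction gives the sorted order.
Final answer: 1/2, 4/7, 5/7, 7/5, 5/3, 7/3


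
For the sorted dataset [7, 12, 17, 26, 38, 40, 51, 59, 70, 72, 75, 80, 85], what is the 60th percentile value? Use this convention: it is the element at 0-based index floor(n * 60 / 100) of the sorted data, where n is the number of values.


The dataset has n = 13 elements.
Index = floor(13 * 60 / 100) = floor(780 / 100) = floor(7.8) = 7
Counting from index 0 in the sorted data, the element at index 7 is 59.
Final answer: 59


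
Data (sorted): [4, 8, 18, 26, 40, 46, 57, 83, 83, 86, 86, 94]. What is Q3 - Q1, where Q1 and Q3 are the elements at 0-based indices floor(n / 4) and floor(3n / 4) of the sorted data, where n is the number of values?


The data has n = 12 elements.
Q1 index = floor(12 / 4) = floor(3) = 3; Q3 index = floor(3 * 12 / 4) = floor(9) = 9
Q1 = element at index 3 = 26
Q3 = element at index 9 = 86
IQR = 86 - 26 = 60
Final answer: 60


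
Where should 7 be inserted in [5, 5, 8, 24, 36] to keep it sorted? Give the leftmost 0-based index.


List is sorted: [5, 5, 8, 24, 36]
We need the leftmost position where 7 can be inserted, i.e. the first index whose element is >= 7 (or the end of the list if none is).
Binary search with low=0, high=5 (0-based indices):
  low=0, high=5, mid=2: a[2]=8 >= 7, so high = 2
  low=0, high=2, mid=1: a[1]=5 < 7, so low = 2
Now low = high = 2, so the insertion index is 2.
Final answer: 2


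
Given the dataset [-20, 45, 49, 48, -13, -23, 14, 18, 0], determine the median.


First, sort the list: [-23, -20, -13, 0, 14, 18, 45, 48, 49]
The list has 9 elements (odd count).
The middle index is 4 (0-based), and the element there is 14.
Final answer: 14


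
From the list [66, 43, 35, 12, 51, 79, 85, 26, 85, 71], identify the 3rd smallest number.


Sort ascending: [12, 26, 35, 43, 51, 66, 71, 79, 85, 85]
The 3rd element (1-indexed) is at index 2.
Value = 35
Final answer: 35


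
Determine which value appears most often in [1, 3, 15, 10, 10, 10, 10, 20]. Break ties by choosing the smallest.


Count the frequency of each value:
  1 appears 1 time(s)
  3 appears 1 time(s)
  10 appears 4 time(s)
  15 appears 1 time(s)
  20 appears 1 time(s)
Maximum frequency is 4.
Only 10 reaches that frequency, so it is the mode.
Final answer: 10


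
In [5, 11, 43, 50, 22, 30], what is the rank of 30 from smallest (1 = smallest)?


Sort ascending: [5, 11, 22, 30, 43, 50]
Find 30 in the sorted list.
30 is at position 4 (1-indexed).
Final answer: 4


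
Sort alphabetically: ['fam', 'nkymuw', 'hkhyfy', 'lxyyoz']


Compare strings character by character (the first differing letter decides):
  'fam' < 'hkhyfy' since 'f' < 'h' at position 1
  'hkhyfy' < 'lxyyoz' since 'h' < 'l' at position 1
  'lxyyoz' < 'nkymuw' since 'l' < 'n' at position 1
Chaining these comparisons gives the alphabetical order.
Final answer: ['fam', 'hkhyfy', 'lxyyoz', 'nkymuw']


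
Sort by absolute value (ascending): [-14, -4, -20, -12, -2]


Compute absolute values:
  |-14| = 14
  |-4| = 4
  |-20| = 20
  |-12| = 12
  |-2| = 2
Absolute values in increasing order: 2 < 4 < 12 < 14 < 20
Listing the original numbers in that order gives the answer.
Final answer: [-2, -4, -12, -14, -20]


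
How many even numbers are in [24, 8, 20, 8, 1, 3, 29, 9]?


Check each element:
  24 is even
  8 is even
  20 is even
  8 is even
  1 is odd
  3 is odd
  29 is odd
  9 is odd
Evens: [24, 8, 20, 8]
Count of evens = 4
Final answer: 4


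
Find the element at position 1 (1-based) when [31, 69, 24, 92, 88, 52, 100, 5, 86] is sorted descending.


Sort descending: [100, 92, 88, 86, 69, 52, 31, 24, 5]
The 1st element (1-indexed) is at index 0.
Value = 100
Final answer: 100


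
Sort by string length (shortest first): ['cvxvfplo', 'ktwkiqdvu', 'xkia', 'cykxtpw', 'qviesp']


Compute lengths:
  'cvxvfplo' has length 8
  'ktwkiqdvu' has length 9
  'xkia' has length 4
  'cykxtpw' has length 7
  'qviesp' has length 6
Lengths in increasing order: 4 < 6 < 7 < 8 < 9
Listing the words in that order gives the answer.
Final answer: ['xkia', 'qviesp', 'cykxtpw', 'cvxvfplo', 'ktwkiqdvu']


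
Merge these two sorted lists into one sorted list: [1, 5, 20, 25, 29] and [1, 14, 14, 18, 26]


List A: [1, 5, 20, 25, 29]
List B: [1, 14, 14, 18, 26]
Repeatedly compare the front elements and take the smaller:
  1 vs 1 -> take 1
  5 vs 1 -> take 1
  5 vs 14 -> take 5
  20 vs 14 -> take 14
  20 vs 14 -> take 14
  20 vs 18 -> take 18
  20 vs 26 -> take 20
  25 vs 26 -> take 25
  29 vs 26 -> take 26
  B is exhausted; append the rest of A: [29]
Final answer: [1, 1, 5, 14, 14, 18, 20, 25, 26, 29]


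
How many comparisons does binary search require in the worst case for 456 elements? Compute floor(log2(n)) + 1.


Binary search halves the search space each step.
Maximum comparisons = floor(log2(456)) + 1
log2(456) = 8.8329
floor(log2(456)) = 8, so 8 + 1 = 9
Final answer: 9


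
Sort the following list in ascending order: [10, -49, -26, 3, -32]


Original list: [10, -49, -26, 3, -32]
Repeatedly take the smallest remaining element:
  Remaining [10, -49, -26, 3, -32] -> smallest is -49
  Remaining [10, -26, 3, -32] -> smallest is -32
  Remaining [10, -26, 3] -> smallest is -26
  Remaining [10, 3] -> smallest is 3
  Remaining [10] -> smallest is 10
Collecting the picks in order gives the sorted list.
Final answer: [-49, -32, -26, 3, 10]


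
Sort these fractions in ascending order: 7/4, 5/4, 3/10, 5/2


Convert to decimal for comparison:
  7/4 = 1.75
  5/4 = 1.25
  3/10 = 0.3
  5/2 = 2.5
Decimals in increasing order: 0.3 < 1.25 < 1.75 < 2.5
Writing each back as its fraction gives the sorted order.
Final answer: 3/10, 5/4, 7/4, 5/2


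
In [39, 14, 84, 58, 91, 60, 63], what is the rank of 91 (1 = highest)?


Sort descending: [91, 84, 63, 60, 58, 39, 14]
Find 91 in the sorted list.
91 is at position 1.
Final answer: 1


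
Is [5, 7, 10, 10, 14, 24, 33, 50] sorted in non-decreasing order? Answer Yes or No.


Check consecutive pairs:
  5 <= 7? True
  7 <= 10? True
  10 <= 10? True
  10 <= 14? True
  14 <= 24? True
  24 <= 33? True
  33 <= 50? True
Every consecutive pair is in order, so the list is non-decreasing.
Final answer: Yes


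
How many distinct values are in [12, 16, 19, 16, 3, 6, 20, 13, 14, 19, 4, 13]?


List all unique values:
Distinct values: [3, 4, 6, 12, 13, 14, 16, 19, 20]
Count = 9
Final answer: 9


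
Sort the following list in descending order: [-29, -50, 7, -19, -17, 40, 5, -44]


Original list: [-29, -50, 7, -19, -17, 40, 5, -44]
Repeatedly take the largest remaining element:
  Remaining [-29, -50, 7, -19, -17, 40, 5, -44] -> largest is 40
  Remaining [-29, -50, 7, -19, -17, 5, -44] -> largest is 7
  Remaining [-29, -50, -19, -17, 5, -44] -> largest is 5
  Remaining [-29, -50, -19, -17, -44] -> largest is -17
  Remaining [-29, -50, -19, -44] -> largest is -19
  Remaining [-29, -50, -44] -> largest is -29
  Remaining [-50, -44] -> largest is -44
  Remaining [-50] -> largest is -50
Collecting the picks in order gives the descending list.
Final answer: [40, 7, 5, -17, -19, -29, -44, -50]


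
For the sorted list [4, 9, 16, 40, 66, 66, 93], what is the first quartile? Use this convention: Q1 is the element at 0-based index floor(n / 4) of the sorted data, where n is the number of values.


The list has n = 7 elements.
Q1 index = floor(7 / 4) = floor(1.75) = 1
Counting from index 0 in the sorted data, the element at index 1 is 9.
Final answer: 9


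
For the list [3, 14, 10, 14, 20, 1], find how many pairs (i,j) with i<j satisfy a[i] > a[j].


For each element, count the later elements that are smaller than it:
  3 (index 0): smaller elements after it = [1] -> 1
  14 (index 1): smaller elements after it = [10, 1] -> 2
  10 (index 2): smaller elements after it = [1] -> 1
  14 (index 3): smaller elements after it = [1] -> 1
  20 (index 4): smaller elements after it = [1] -> 1
Total inversions = 1 + 2 + 1 + 1 + 1 = 6
Final answer: 6


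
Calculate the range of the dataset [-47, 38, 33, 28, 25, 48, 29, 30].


Maximum value: 48
Minimum value: -47
Range = 48 - (-47) = 95
Final answer: 95


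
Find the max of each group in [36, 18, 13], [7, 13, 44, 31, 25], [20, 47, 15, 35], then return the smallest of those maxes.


Find max of each group:
  Group 1: [36, 18, 13] -> max = 36
  Group 2: [7, 13, 44, 31, 25] -> max = 44
  Group 3: [20, 47, 15, 35] -> max = 47
Maxes: [36, 44, 47]
Minimum of maxes = 36
Final answer: 36


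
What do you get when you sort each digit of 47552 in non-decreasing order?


The number 47552 has digits: 4, 7, 5, 5, 2
Sorted: 2, 4, 5, 5, 7
Joining the sorted digits gives the result.
Final answer: 24557


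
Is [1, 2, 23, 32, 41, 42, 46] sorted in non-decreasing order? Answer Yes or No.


Check consecutive pairs:
  1 <= 2? True
  2 <= 23? True
  23 <= 32? True
  32 <= 41? True
  41 <= 42? True
  42 <= 46? True
Every consecutive pair is in order, so the list is non-decreasing.
Final answer: Yes


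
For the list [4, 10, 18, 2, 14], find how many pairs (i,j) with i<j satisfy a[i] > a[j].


For each element, count the later elements that are smaller than it:
  4 (index 0): smaller elements after it = [2] -> 1
  10 (index 1): smaller elements after it = [2] -> 1
  18 (index 2): smaller elements after it = [2, 14] -> 2
  2 (index 3): smaller elements after it = [] -> 0
Total inversions = 1 + 1 + 2 + 0 = 4
Final answer: 4


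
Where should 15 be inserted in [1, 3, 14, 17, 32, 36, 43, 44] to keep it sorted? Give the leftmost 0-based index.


List is sorted: [1, 3, 14, 17, 32, 36, 43, 44]
We need the leftmost position where 15 can be inserted, i.e. the first index whose element is >= 15 (or the end of the list if none is).
Binary search with low=0, high=8 (0-based indices):
  low=0, high=8, mid=4: a[4]=32 >= 15, so high = 4
  low=0, high=4, mid=2: a[2]=14 < 15, so low = 3
  low=3, high=4, mid=3: a[3]=17 >= 15, so high = 3
Now low = high = 3, so the insertion index is 3.
Final answer: 3


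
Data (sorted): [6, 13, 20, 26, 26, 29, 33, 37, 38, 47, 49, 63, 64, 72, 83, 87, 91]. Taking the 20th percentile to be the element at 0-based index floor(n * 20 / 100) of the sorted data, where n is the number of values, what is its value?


The dataset has n = 17 elements.
Index = floor(17 * 20 / 100) = floor(340 / 100) = floor(3.4) = 3
Counting from index 0 in the sorted data, the element at index 3 is 26.
Final answer: 26


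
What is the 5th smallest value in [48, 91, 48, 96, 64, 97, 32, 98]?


Sort ascending: [32, 48, 48, 64, 91, 96, 97, 98]
The 5th element (1-indexed) is at index 4.
Value = 91
Final answer: 91


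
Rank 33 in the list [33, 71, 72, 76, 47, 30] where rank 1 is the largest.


Sort descending: [76, 72, 71, 47, 33, 30]
Find 33 in the sorted list.
33 is at position 5.
Final answer: 5


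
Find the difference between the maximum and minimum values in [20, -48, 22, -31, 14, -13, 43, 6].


Maximum value: 43
Minimum value: -48
Range = 43 - (-48) = 91
Final answer: 91


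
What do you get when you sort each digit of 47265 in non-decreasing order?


The number 47265 has digits: 4, 7, 2, 6, 5
Sorted: 2, 4, 5, 6, 7
Joining the sorted digits gives the result.
Final answer: 24567


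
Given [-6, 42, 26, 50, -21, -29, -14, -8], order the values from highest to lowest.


Original list: [-6, 42, 26, 50, -21, -29, -14, -8]
Repeatedly take the largest remaining element:
  Remaining [-6, 42, 26, 50, -21, -29, -14, -8] -> largest is 50
  Remaining [-6, 42, 26, -21, -29, -14, -8] -> largest is 42
  Remaining [-6, 26, -21, -29, -14, -8] -> largest is 26
  Remaining [-6, -21, -29, -14, -8] -> largest is -6
  Remaining [-21, -29, -14, -8] -> largest is -8
  Remaining [-21, -29, -14] -> largest is -14
  Remaining [-21, -29] -> largest is -21
  Remaining [-29] -> largest is -29
Collecting the picks in order gives the descending list.
Final answer: [50, 42, 26, -6, -8, -14, -21, -29]


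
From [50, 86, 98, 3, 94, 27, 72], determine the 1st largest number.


Sort descending: [98, 94, 86, 72, 50, 27, 3]
The 1st element (1-indexed) is at index 0.
Value = 98
Final answer: 98


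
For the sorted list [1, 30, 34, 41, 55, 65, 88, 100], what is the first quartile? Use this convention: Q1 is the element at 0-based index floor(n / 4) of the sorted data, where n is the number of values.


The list has n = 8 elements.
Q1 index = floor(8 / 4) = floor(2) = 2
Counting from index 0 in the sorted data, the element at index 2 is 34.
Final answer: 34


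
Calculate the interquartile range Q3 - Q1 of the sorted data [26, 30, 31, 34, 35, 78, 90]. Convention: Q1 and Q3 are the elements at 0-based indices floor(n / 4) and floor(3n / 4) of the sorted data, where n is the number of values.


The data has n = 7 elements.
Q1 index = floor(7 / 4) = floor(1.75) = 1; Q3 index = floor(3 * 7 / 4) = floor(5.25) = 5
Q1 = element at index 1 = 30
Q3 = element at index 5 = 78
IQR = 78 - 30 = 48
Final answer: 48


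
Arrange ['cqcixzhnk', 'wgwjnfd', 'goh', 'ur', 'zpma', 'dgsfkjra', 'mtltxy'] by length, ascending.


Compute lengths:
  'cqcixzhnk' has length 9
  'wgwjnfd' has length 7
  'goh' has length 3
  'ur' has length 2
  'zpma' has length 4
  'dgsfkjra' has length 8
  'mtltxy' has length 6
Lengths in increasing order: 2 < 3 < 4 < 6 < 7 < 8 < 9
Listing the words in that order gives the answer.
Final answer: ['ur', 'goh', 'zpma', 'mtltxy', 'wgwjnfd', 'dgsfkjra', 'cqcixzhnk']


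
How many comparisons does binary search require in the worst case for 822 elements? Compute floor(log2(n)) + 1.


Binary search halves the search space each step.
Maximum comparisons = floor(log2(822)) + 1
log2(822) = 9.683
floor(log2(822)) = 9, so 9 + 1 = 10
Final answer: 10


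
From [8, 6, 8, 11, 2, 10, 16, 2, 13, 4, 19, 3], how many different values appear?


List all unique values:
Distinct values: [2, 3, 4, 6, 8, 10, 11, 13, 16, 19]
Count = 10
Final answer: 10


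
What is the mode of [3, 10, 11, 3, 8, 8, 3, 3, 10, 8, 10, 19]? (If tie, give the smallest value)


Count the frequency of each value:
  3 appears 4 time(s)
  8 appears 3 time(s)
  10 appears 3 time(s)
  11 appears 1 time(s)
  19 appears 1 time(s)
Maximum frequency is 4.
Only 3 reaches that frequency, so it is the mode.
Final answer: 3


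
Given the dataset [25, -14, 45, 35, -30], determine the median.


First, sort the list: [-30, -14, 25, 35, 45]
The list has 5 elements (odd count).
The middle index is 2 (0-based), and the element there is 25.
Final answer: 25


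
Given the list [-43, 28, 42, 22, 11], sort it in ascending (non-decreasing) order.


Original list: [-43, 28, 42, 22, 11]
Repeatedly take the smallest remaining element:
  Remaining [-43, 28, 42, 22, 11] -> smallest is -43
  Remaining [28, 42, 22, 11] -> smallest is 11
  Remaining [28, 42, 22] -> smallest is 22
  Remaining [28, 42] -> smallest is 28
  Remaining [42] -> smallest is 42
Collecting the picks in order gives the sorted list.
Final answer: [-43, 11, 22, 28, 42]


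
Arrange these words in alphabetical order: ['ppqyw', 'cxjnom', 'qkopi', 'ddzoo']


Compare strings character by character (the first differing letter decides):
  'cxjnom' < 'ddzoo' since 'c' < 'd' at position 1
  'ddzoo' < 'ppqyw' since 'd' < 'p' at position 1
  'ppqyw' < 'qkopi' since 'p' < 'q' at position 1
Chaining these comparisons gives the alphabetical order.
Final answer: ['cxjnom', 'ddzoo', 'ppqyw', 'qkopi']


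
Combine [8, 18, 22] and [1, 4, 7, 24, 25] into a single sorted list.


List A: [8, 18, 22]
List B: [1, 4, 7, 24, 25]
Repeatedly compare the front elements and take the smaller:
  8 vs 1 -> take 1
  8 vs 4 -> take 4
  8 vs 7 -> take 7
  8 vs 24 -> take 8
  18 vs 24 -> take 18
  22 vs 24 -> take 22
  A is exhausted; append the rest of B: [24, 25]
Final answer: [1, 4, 7, 8, 18, 22, 24, 25]


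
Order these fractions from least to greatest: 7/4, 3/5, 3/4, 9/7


Convert to decimal for comparison:
  7/4 = 1.75
  3/5 = 0.6
  3/4 = 0.75
  9/7 = 1.2857
Decimals in increasing order: 0.6 < 0.75 < 1.2857 < 1.75
Writing each back as its fraction gives the sorted order.
Final answer: 3/5, 3/4, 9/7, 7/4


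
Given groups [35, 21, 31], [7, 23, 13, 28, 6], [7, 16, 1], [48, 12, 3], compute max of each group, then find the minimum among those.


Find max of each group:
  Group 1: [35, 21, 31] -> max = 35
  Group 2: [7, 23, 13, 28, 6] -> max = 28
  Group 3: [7, 16, 1] -> max = 16
  Group 4: [48, 12, 3] -> max = 48
Maxes: [35, 28, 16, 48]
Minimum of maxes = 16
Final answer: 16


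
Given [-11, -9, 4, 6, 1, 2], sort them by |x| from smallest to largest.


Compute absolute values:
  |-11| = 11
  |-9| = 9
  |4| = 4
  |6| = 6
  |1| = 1
  |2| = 2
Absolute values in increasing order: 1 < 2 < 4 < 6 < 9 < 11
Listing the original numbers in that order gives the answer.
Final answer: [1, 2, 4, 6, -9, -11]


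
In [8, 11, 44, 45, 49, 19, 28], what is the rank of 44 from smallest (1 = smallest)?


Sort ascending: [8, 11, 19, 28, 44, 45, 49]
Find 44 in the sorted list.
44 is at position 5 (1-indexed).
Final answer: 5


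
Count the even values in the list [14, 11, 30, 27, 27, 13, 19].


Check each element:
  14 is even
  11 is odd
  30 is even
  27 is odd
  27 is odd
  13 is odd
  19 is odd
Evens: [14, 30]
Count of evens = 2
Final answer: 2


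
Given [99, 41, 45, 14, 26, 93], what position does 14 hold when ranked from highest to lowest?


Sort descending: [99, 93, 45, 41, 26, 14]
Find 14 in the sorted list.
14 is at position 6.
Final answer: 6


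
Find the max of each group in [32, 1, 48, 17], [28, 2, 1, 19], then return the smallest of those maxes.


Find max of each group:
  Group 1: [32, 1, 48, 17] -> max = 48
  Group 2: [28, 2, 1, 19] -> max = 28
Maxes: [48, 28]
Minimum of maxes = 28
Final answer: 28


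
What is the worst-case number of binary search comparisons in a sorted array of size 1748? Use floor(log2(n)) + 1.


Binary search halves the search space each step.
Maximum comparisons = floor(log2(1748)) + 1
log2(1748) = 10.7715
floor(log2(1748)) = 10, so 10 + 1 = 11
Final answer: 11


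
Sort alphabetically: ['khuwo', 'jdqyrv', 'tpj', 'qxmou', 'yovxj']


Compare strings character by character (the first differing letter decides):
  'jdqyrv' < 'khuwo' since 'j' < 'k' at position 1
  'khuwo' < 'qxmou' since 'k' < 'q' at position 1
  'qxmou' < 'tpj' since 'q' < 't' at position 1
  'tpj' < 'yovxj' since 't' < 'y' at position 1
Chaining these comparisons gives the alphabetical order.
Final answer: ['jdqyrv', 'khuwo', 'qxmou', 'tpj', 'yovxj']


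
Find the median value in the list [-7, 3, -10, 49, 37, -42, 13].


First, sort the list: [-42, -10, -7, 3, 13, 37, 49]
The list has 7 elements (odd count).
The middle index is 3 (0-based), and the element there is 3.
Final answer: 3


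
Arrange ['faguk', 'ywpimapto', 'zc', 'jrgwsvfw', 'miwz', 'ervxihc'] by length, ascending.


Compute lengths:
  'faguk' has length 5
  'ywpimapto' has length 9
  'zc' has length 2
  'jrgwsvfw' has length 8
  'miwz' has length 4
  'ervxihc' has length 7
Lengths in increasing order: 2 < 4 < 5 < 7 < 8 < 9
Listing the words in that order gives the answer.
Final answer: ['zc', 'miwz', 'faguk', 'ervxihc', 'jrgwsvfw', 'ywpimapto']


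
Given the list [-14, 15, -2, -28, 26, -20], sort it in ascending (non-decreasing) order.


Original list: [-14, 15, -2, -28, 26, -20]
Repeatedly take the smallest remaining element:
  Remaining [-14, 15, -2, -28, 26, -20] -> smallest is -28
  Remaining [-14, 15, -2, 26, -20] -> smallest is -20
  Remaining [-14, 15, -2, 26] -> smallest is -14
  Remaining [15, -2, 26] -> smallest is -2
  Remaining [15, 26] -> smallest is 15
  Remaining [26] -> smallest is 26
Collecting the picks in order gives the sorted list.
Final answer: [-28, -20, -14, -2, 15, 26]


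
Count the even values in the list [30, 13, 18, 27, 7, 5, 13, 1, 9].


Check each element:
  30 is even
  13 is odd
  18 is even
  27 is odd
  7 is odd
  5 is odd
  13 is odd
  1 is odd
  9 is odd
Evens: [30, 18]
Count of evens = 2
Final answer: 2


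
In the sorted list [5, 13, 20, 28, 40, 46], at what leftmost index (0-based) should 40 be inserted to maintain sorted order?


List is sorted: [5, 13, 20, 28, 40, 46]
We need the leftmost position where 40 can be inserted, i.e. the first index whose element is >= 40 (or the end of the list if none is).
Binary search with low=0, high=6 (0-based indices):
  low=0, high=6, mid=3: a[3]=28 < 40, so low = 4
  low=4, high=6, mid=5: a[5]=46 >= 40, so high = 5
  low=4, high=5, mid=4: a[4]=40 >= 40, so high = 4
Now low = high = 4, so the insertion index is 4.
Final answer: 4


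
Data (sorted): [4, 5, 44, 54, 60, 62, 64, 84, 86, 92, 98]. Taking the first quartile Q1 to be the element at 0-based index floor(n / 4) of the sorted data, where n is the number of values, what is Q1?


The list has n = 11 elements.
Q1 index = floor(11 / 4) = floor(2.75) = 2
Counting from index 0 in the sorted data, the element at index 2 is 44.
Final answer: 44


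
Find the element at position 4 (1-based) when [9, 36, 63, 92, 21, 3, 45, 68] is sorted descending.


Sort descending: [92, 68, 63, 45, 36, 21, 9, 3]
The 4th element (1-indexed) is at index 3.
Value = 45
Final answer: 45


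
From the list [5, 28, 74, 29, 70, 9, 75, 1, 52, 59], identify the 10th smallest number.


Sort ascending: [1, 5, 9, 28, 29, 52, 59, 70, 74, 75]
The 10th element (1-indexed) is at index 9.
Value = 75
Final answer: 75


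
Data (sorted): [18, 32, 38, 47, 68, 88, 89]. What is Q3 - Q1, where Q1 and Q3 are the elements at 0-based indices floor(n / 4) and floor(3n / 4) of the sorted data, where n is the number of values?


The data has n = 7 elements.
Q1 index = floor(7 / 4) = floor(1.75) = 1; Q3 index = floor(3 * 7 / 4) = floor(5.25) = 5
Q1 = element at index 1 = 32
Q3 = element at index 5 = 88
IQR = 88 - 32 = 56
Final answer: 56


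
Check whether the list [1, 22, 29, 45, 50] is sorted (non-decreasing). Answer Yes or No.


Check consecutive pairs:
  1 <= 22? True
  22 <= 29? True
  29 <= 45? True
  45 <= 50? True
Every consecutive pair is in order, so the list is non-decreasing.
Final answer: Yes


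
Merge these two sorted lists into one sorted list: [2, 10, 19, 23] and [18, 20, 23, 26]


List A: [2, 10, 19, 23]
List B: [18, 20, 23, 26]
Repeatedly compare the front elements and take the smaller:
  2 vs 18 -> take 2
  10 vs 18 -> take 10
  19 vs 18 -> take 18
  19 vs 20 -> take 19
  23 vs 20 -> take 20
  23 vs 23 -> take 23
  A is exhausted; append the rest of B: [23, 26]
Final answer: [2, 10, 18, 19, 20, 23, 23, 26]


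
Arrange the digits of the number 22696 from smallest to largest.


The number 22696 has digits: 2, 2, 6, 9, 6
Sorted: 2, 2, 6, 6, 9
Joining the sorted digits gives the result.
Final answer: 22669


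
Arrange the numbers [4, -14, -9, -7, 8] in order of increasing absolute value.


Compute absolute values:
  |4| = 4
  |-14| = 14
  |-9| = 9
  |-7| = 7
  |8| = 8
Absolute values in increasing order: 4 < 7 < 8 < 9 < 14
Listing the original numbers in that order gives the answer.
Final answer: [4, -7, 8, -9, -14]


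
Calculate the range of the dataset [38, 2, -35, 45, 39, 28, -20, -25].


Maximum value: 45
Minimum value: -35
Range = 45 - (-35) = 80
Final answer: 80


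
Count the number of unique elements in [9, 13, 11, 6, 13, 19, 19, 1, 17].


List all unique values:
Distinct values: [1, 6, 9, 11, 13, 17, 19]
Count = 7
Final answer: 7


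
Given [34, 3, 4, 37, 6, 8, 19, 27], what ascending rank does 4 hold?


Sort ascending: [3, 4, 6, 8, 19, 27, 34, 37]
Find 4 in the sorted list.
4 is at position 2 (1-indexed).
Final answer: 2


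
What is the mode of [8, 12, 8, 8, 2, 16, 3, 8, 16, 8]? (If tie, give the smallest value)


Count the frequency of each value:
  2 appears 1 time(s)
  3 appears 1 time(s)
  8 appears 5 time(s)
  12 appears 1 time(s)
  16 appears 2 time(s)
Maximum frequency is 5.
Only 8 reaches that frequency, so it is the mode.
Final answer: 8


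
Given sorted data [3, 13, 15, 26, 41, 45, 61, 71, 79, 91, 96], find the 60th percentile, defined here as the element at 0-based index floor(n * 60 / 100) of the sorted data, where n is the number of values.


The dataset has n = 11 elements.
Index = floor(11 * 60 / 100) = floor(660 / 100) = floor(6.6) = 6
Counting from index 0 in the sorted data, the element at index 6 is 61.
Final answer: 61


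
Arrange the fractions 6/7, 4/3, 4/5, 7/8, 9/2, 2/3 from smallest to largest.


Convert to decimal for comparison:
  6/7 = 0.8571
  4/3 = 1.3333
  4/5 = 0.8
  7/8 = 0.875
  9/2 = 4.5
  2/3 = 0.6667
Decimals in increasing order: 0.6667 < 0.8 < 0.8571 < 0.875 < 1.3333 < 4.5
Writing each back as its fraction gives the sorted order.
Final answer: 2/3, 4/5, 6/7, 7/8, 4/3, 9/2


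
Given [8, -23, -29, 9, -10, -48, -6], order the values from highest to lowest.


Original list: [8, -23, -29, 9, -10, -48, -6]
Repeatedly take the largest remaining element:
  Remaining [8, -23, -29, 9, -10, -48, -6] -> largest is 9
  Remaining [8, -23, -29, -10, -48, -6] -> largest is 8
  Remaining [-23, -29, -10, -48, -6] -> largest is -6
  Remaining [-23, -29, -10, -48] -> largest is -10
  Remaining [-23, -29, -48] -> largest is -23
  Remaining [-29, -48] -> largest is -29
  Remaining [-48] -> largest is -48
Collecting the picks in order gives the descending list.
Final answer: [9, 8, -6, -10, -23, -29, -48]


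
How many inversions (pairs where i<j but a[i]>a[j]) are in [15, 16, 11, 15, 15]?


For each element, count the later elements that are smaller than it:
  15 (index 0): smaller elements after it = [11] -> 1
  16 (index 1): smaller elements after it = [11, 15, 15] -> 3
  11 (index 2): smaller elements after it = [] -> 0
  15 (index 3): smaller elements after it = [] -> 0
Total inversions = 1 + 3 + 0 + 0 = 4
Final answer: 4


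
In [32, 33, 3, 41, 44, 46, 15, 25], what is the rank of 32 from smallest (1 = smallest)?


Sort ascending: [3, 15, 25, 32, 33, 41, 44, 46]
Find 32 in the sorted list.
32 is at position 4 (1-indexed).
Final answer: 4


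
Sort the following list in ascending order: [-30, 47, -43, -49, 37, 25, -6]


Original list: [-30, 47, -43, -49, 37, 25, -6]
Repeatedly take the smallest remaining element:
  Remaining [-30, 47, -43, -49, 37, 25, -6] -> smallest is -49
  Remaining [-30, 47, -43, 37, 25, -6] -> smallest is -43
  Remaining [-30, 47, 37, 25, -6] -> smallest is -30
  Remaining [47, 37, 25, -6] -> smallest is -6
  Remaining [47, 37, 25] -> smallest is 25
  Remaining [47, 37] -> smallest is 37
  Remaining [47] -> smallest is 47
Collecting the picks in order gives the sorted list.
Final answer: [-49, -43, -30, -6, 25, 37, 47]


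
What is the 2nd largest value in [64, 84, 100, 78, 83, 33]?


Sort descending: [100, 84, 83, 78, 64, 33]
The 2nd element (1-indexed) is at index 1.
Value = 84
Final answer: 84


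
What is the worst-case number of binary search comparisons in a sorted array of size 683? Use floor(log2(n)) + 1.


Binary search halves the search space each step.
Maximum comparisons = floor(log2(683)) + 1
log2(683) = 9.4157
floor(log2(683)) = 9, so 9 + 1 = 10
Final answer: 10


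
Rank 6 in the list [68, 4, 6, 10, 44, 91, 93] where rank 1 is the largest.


Sort descending: [93, 91, 68, 44, 10, 6, 4]
Find 6 in the sorted list.
6 is at position 6.
Final answer: 6


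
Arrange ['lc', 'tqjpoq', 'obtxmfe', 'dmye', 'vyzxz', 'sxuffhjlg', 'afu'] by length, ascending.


Compute lengths:
  'lc' has length 2
  'tqjpoq' has length 6
  'obtxmfe' has length 7
  'dmye' has length 4
  'vyzxz' has length 5
  'sxuffhjlg' has length 9
  'afu' has length 3
Lengths in increasing order: 2 < 3 < 4 < 5 < 6 < 7 < 9
Listing the words in that order gives the answer.
Final answer: ['lc', 'afu', 'dmye', 'vyzxz', 'tqjpoq', 'obtxmfe', 'sxuffhjlg']


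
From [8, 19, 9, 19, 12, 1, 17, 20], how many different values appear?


List all unique values:
Distinct values: [1, 8, 9, 12, 17, 19, 20]
Count = 7
Final answer: 7


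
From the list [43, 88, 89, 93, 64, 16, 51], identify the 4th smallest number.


Sort ascending: [16, 43, 51, 64, 88, 89, 93]
The 4th element (1-indexed) is at index 3.
Value = 64
Final answer: 64


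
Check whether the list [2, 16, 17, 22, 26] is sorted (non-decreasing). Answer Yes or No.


Check consecutive pairs:
  2 <= 16? True
  16 <= 17? True
  17 <= 22? True
  22 <= 26? True
Every consecutive pair is in order, so the list is non-decreasing.
Final answer: Yes


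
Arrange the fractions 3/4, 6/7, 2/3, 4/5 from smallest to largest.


Convert to decimal for comparison:
  3/4 = 0.75
  6/7 = 0.8571
  2/3 = 0.6667
  4/5 = 0.8
Decimals in increasing order: 0.6667 < 0.75 < 0.8 < 0.8571
Writing each back as its fraction gives the sorted order.
Final answer: 2/3, 3/4, 4/5, 6/7


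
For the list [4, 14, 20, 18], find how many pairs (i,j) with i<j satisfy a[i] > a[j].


For each element, count the later elements that are smaller than it:
  4 (index 0): smaller elements after it = [] -> 0
  14 (index 1): smaller elements after it = [] -> 0
  20 (index 2): smaller elements after it = [18] -> 1
Total inversions = 0 + 0 + 1 = 1
Final answer: 1


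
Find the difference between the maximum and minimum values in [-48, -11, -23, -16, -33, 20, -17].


Maximum value: 20
Minimum value: -48
Range = 20 - (-48) = 68
Final answer: 68


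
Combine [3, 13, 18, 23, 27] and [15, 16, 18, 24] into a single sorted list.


List A: [3, 13, 18, 23, 27]
List B: [15, 16, 18, 24]
Repeatedly compare the front elements and take the smaller:
  3 vs 15 -> take 3
  13 vs 15 -> take 13
  18 vs 15 -> take 15
  18 vs 16 -> take 16
  18 vs 18 -> take 18
  23 vs 18 -> take 18
  23 vs 24 -> take 23
  27 vs 24 -> take 24
  B is exhausted; append the rest of A: [27]
Final answer: [3, 13, 15, 16, 18, 18, 23, 24, 27]


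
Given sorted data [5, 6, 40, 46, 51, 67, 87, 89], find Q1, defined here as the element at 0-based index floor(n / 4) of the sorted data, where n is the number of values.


The list has n = 8 elements.
Q1 index = floor(8 / 4) = floor(2) = 2
Counting from index 0 in the sorted data, the element at index 2 is 40.
Final answer: 40


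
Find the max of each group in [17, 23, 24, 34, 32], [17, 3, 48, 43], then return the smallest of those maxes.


Find max of each group:
  Group 1: [17, 23, 24, 34, 32] -> max = 34
  Group 2: [17, 3, 48, 43] -> max = 48
Maxes: [34, 48]
Minimum of maxes = 34
Final answer: 34


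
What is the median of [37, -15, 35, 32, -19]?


First, sort the list: [-19, -15, 32, 35, 37]
The list has 5 elements (odd count).
The middle index is 2 (0-based), and the element there is 32.
Final answer: 32


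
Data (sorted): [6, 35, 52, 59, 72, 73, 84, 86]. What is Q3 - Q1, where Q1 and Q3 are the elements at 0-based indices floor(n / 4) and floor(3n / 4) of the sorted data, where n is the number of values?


The data has n = 8 elements.
Q1 index = floor(8 / 4) = floor(2) = 2; Q3 index = floor(3 * 8 / 4) = floor(6) = 6
Q1 = element at index 2 = 52
Q3 = element at index 6 = 84
IQR = 84 - 52 = 32
Final answer: 32


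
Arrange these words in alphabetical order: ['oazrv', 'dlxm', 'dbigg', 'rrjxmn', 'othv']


Compare strings character by character (the first differing letter decides):
  'dbigg' < 'dlxm' since 'b' < 'l' at position 2
  'dlxm' < 'oazrv' since 'd' < 'o' at position 1
  'oazrv' < 'othv' since 'a' < 't' at position 2
  'othv' < 'rrjxmn' since 'o' < 'r' at position 1
Chaining these comparisons gives the alphabetical order.
Final answer: ['dbigg', 'dlxm', 'oazrv', 'othv', 'rrjxmn']


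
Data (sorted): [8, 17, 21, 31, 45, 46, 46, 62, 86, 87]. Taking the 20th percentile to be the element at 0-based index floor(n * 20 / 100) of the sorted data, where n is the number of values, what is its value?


The dataset has n = 10 elements.
Index = floor(10 * 20 / 100) = floor(200 / 100) = floor(2) = 2
Counting from index 0 in the sorted data, the element at index 2 is 21.
Final answer: 21


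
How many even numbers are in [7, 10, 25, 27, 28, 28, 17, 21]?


Check each element:
  7 is odd
  10 is even
  25 is odd
  27 is odd
  28 is even
  28 is even
  17 is odd
  21 is odd
Evens: [10, 28, 28]
Count of evens = 3
Final answer: 3


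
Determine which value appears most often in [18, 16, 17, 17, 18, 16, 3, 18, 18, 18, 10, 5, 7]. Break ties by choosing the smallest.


Count the frequency of each value:
  3 appears 1 time(s)
  5 appears 1 time(s)
  7 appears 1 time(s)
  10 appears 1 time(s)
  16 appears 2 time(s)
  17 appears 2 time(s)
  18 appears 5 time(s)
Maximum frequency is 5.
Only 18 reaches that frequency, so it is the mode.
Final answer: 18


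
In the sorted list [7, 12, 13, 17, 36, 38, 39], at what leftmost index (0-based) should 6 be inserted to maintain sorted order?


List is sorted: [7, 12, 13, 17, 36, 38, 39]
We need the leftmost position where 6 can be inserted, i.e. the first index whose element is >= 6 (or the end of the list if none is).
Binary search with low=0, high=7 (0-based indices):
  low=0, high=7, mid=3: a[3]=17 >= 6, so high = 3
  low=0, high=3, mid=1: a[1]=12 >= 6, so high = 1
  low=0, high=1, mid=0: a[0]=7 >= 6, so high = 0
Now low = high = 0, so the insertion index is 0.
Final answer: 0


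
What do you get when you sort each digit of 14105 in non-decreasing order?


The number 14105 has digits: 1, 4, 1, 0, 5
Sorted: 0, 1, 1, 4, 5
Joining the sorted digits gives the result.
Final answer: 01145


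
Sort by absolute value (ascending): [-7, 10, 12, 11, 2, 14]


Compute absolute values:
  |-7| = 7
  |10| = 10
  |12| = 12
  |11| = 11
  |2| = 2
  |14| = 14
Absolute values in increasing order: 2 < 7 < 10 < 11 < 12 < 14
Listing the original numbers in that order gives the answer.
Final answer: [2, -7, 10, 11, 12, 14]


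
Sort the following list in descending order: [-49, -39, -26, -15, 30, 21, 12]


Original list: [-49, -39, -26, -15, 30, 21, 12]
Repeatedly take the largest remaining element:
  Remaining [-49, -39, -26, -15, 30, 21, 12] -> largest is 30
  Remaining [-49, -39, -26, -15, 21, 12] -> largest is 21
  Remaining [-49, -39, -26, -15, 12] -> largest is 12
  Remaining [-49, -39, -26, -15] -> largest is -15
  Remaining [-49, -39, -26] -> largest is -26
  Remaining [-49, -39] -> largest is -39
  Remaining [-49] -> largest is -49
Collecting the picks in order gives the descending list.
Final answer: [30, 21, 12, -15, -26, -39, -49]


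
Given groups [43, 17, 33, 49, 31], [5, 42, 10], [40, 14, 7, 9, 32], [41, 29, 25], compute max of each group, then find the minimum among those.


Find max of each group:
  Group 1: [43, 17, 33, 49, 31] -> max = 49
  Group 2: [5, 42, 10] -> max = 42
  Group 3: [40, 14, 7, 9, 32] -> max = 40
  Group 4: [41, 29, 25] -> max = 41
Maxes: [49, 42, 40, 41]
Minimum of maxes = 40
Final answer: 40


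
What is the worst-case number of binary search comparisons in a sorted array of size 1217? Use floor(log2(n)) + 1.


Binary search halves the search space each step.
Maximum comparisons = floor(log2(1217)) + 1
log2(1217) = 10.2491
floor(log2(1217)) = 10, so 10 + 1 = 11
Final answer: 11


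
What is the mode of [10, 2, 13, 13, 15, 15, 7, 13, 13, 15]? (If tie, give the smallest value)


Count the frequency of each value:
  2 appears 1 time(s)
  7 appears 1 time(s)
  10 appears 1 time(s)
  13 appears 4 time(s)
  15 appears 3 time(s)
Maximum frequency is 4.
Only 13 reaches that frequency, so it is the mode.
Final answer: 13


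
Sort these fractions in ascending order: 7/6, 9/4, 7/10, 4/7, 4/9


Convert to decimal for comparison:
  7/6 = 1.1667
  9/4 = 2.25
  7/10 = 0.7
  4/7 = 0.5714
  4/9 = 0.4444
Decimals in increasing order: 0.4444 < 0.5714 < 0.7 < 1.1667 < 2.25
Writing each back as its fraction gives the sorted order.
Final answer: 4/9, 4/7, 7/10, 7/6, 9/4


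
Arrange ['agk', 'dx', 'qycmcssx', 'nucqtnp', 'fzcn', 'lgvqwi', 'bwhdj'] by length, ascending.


Compute lengths:
  'agk' has length 3
  'dx' has length 2
  'qycmcssx' has length 8
  'nucqtnp' has length 7
  'fzcn' has length 4
  'lgvqwi' has length 6
  'bwhdj' has length 5
Lengths in increasing order: 2 < 3 < 4 < 5 < 6 < 7 < 8
Listing the words in that order gives the answer.
Final answer: ['dx', 'agk', 'fzcn', 'bwhdj', 'lgvqwi', 'nucqtnp', 'qycmcssx']


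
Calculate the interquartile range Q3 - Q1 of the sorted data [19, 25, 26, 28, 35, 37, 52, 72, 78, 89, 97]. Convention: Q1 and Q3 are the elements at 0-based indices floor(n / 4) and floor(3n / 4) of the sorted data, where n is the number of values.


The data has n = 11 elements.
Q1 index = floor(11 / 4) = floor(2.75) = 2; Q3 index = floor(3 * 11 / 4) = floor(8.25) = 8
Q1 = element at index 2 = 26
Q3 = element at index 8 = 78
IQR = 78 - 26 = 52
Final answer: 52


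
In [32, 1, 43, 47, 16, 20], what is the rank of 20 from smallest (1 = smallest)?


Sort ascending: [1, 16, 20, 32, 43, 47]
Find 20 in the sorted list.
20 is at position 3 (1-indexed).
Final answer: 3


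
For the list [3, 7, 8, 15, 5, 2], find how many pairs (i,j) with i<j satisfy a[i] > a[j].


For each element, count the later elements that are smaller than it:
  3 (index 0): smaller elements after it = [2] -> 1
  7 (index 1): smaller elements after it = [5, 2] -> 2
  8 (index 2): smaller elements after it = [5, 2] -> 2
  15 (index 3): smaller elements after it = [5, 2] -> 2
  5 (index 4): smaller elements after it = [2] -> 1
Total inversions = 1 + 2 + 2 + 2 + 1 = 8
Final answer: 8


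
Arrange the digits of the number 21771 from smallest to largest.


The number 21771 has digits: 2, 1, 7, 7, 1
Sorted: 1, 1, 2, 7, 7
Joining the sorted digits gives the result.
Final answer: 11277


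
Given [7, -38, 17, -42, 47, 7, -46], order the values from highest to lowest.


Original list: [7, -38, 17, -42, 47, 7, -46]
Repeatedly take the largest remaining element:
  Remaining [7, -38, 17, -42, 47, 7, -46] -> largest is 47
  Remaining [7, -38, 17, -42, 7, -46] -> largest is 17
  Remaining [7, -38, -42, 7, -46] -> largest is 7
  Remaining [-38, -42, 7, -46] -> largest is 7
  Remaining [-38, -42, -46] -> largest is -38
  Remaining [-42, -46] -> largest is -42
  Remaining [-46] -> largest is -46
Collecting the picks in order gives the descending list.
Final answer: [47, 17, 7, 7, -38, -42, -46]


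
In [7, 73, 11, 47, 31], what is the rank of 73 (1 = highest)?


Sort descending: [73, 47, 31, 11, 7]
Find 73 in the sorted list.
73 is at position 1.
Final answer: 1


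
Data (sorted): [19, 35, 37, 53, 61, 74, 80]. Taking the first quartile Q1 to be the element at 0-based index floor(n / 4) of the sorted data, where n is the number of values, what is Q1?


The list has n = 7 elements.
Q1 index = floor(7 / 4) = floor(1.75) = 1
Counting from index 0 in the sorted data, the element at index 1 is 35.
Final answer: 35


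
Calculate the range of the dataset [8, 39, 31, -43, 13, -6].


Maximum value: 39
Minimum value: -43
Range = 39 - (-43) = 82
Final answer: 82


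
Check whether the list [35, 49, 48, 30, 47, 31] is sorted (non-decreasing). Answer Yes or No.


Check consecutive pairs:
  35 <= 49? True
  49 <= 48? False
  48 <= 30? False
  30 <= 47? True
  47 <= 31? False
3 consecutive pair(s) are out of order, so the list is not sorted.
Final answer: No


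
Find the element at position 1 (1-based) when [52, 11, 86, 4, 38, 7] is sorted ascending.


Sort ascending: [4, 7, 11, 38, 52, 86]
The 1st element (1-indexed) is at index 0.
Value = 4
Final answer: 4
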